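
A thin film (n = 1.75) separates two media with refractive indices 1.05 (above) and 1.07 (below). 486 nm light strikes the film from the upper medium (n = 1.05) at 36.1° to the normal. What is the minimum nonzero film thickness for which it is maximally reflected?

Top surface (1.05 → 1.75): reflection off a higher-index medium gives a half-wave phase shift.
Ray reflecting at the bottom interface goes from n = 1.75 toward n = 1.07: no phase shift.
The two reflections differ by half a wavelength.
So the condition for constructive reflection is 2 n t cos θ_r = (m + ½) λ.
Snell's law: 1.05 sin 36.1° = 1.75 sin θ_r → sin θ_r = 0.354, cos θ_r = 0.935.
Minimum at m = 0: t = λ / (4 n cos θ_r) = 486 / (4 × 1.75 × 0.935) = 74.2 nm.

74.2 nm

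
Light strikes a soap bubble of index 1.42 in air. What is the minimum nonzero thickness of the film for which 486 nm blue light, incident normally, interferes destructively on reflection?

Top surface (1.0 → 1.42): reflection off a higher-index medium gives a half-wave phase shift.
Ray reflecting at the bottom interface goes from n = 1.42 toward n = 1.0: no phase shift.
Net: one phase inversion between the two reflected rays.
With one net inversion, destructive interference in reflection requires 2 n t = m λ.
Minimum nonzero at m = 1: t = λ / (2 n) = 486 / (2 × 1.42) = 171 nm.

171 nm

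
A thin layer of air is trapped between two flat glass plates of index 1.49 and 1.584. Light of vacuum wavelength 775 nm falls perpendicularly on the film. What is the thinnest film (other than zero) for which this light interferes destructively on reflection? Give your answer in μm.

0.388 μm

Ray reflecting at the top interface goes from n = 1.49 toward n = 1.0: no phase shift.
Ray reflecting at the bottom interface goes from n = 1.0 toward n = 1.584: a half-wave phase shift.
Exactly one π shift → a net half-wave offset.
So the condition for destructive reflection is 2 n t = m λ.
Minimum nonzero at m = 1: t = λ / (2 n) = 775 / (2 × 1.0) = 388 nm.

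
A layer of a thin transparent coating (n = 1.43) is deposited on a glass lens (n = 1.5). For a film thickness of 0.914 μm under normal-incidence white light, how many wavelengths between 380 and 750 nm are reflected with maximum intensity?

Top surface (1.0 → 1.43): reflection off a higher-index medium gives a half-wave phase shift.
At the lower boundary (n = 1.43 to n = 1.5) the reflected ray undergoes a half-wave phase shift.
Net: no relative phase inversion (both shifts match).
With no net inversion, constructive interference in reflection requires 2 n t = m λ.
λ = 2 n t / m = 2614 / m nm.
m=3: 871 nm (IR); m=4: 654 nm (visible); m=5: 523 nm (visible); m=6: 436 nm (visible); m=7: 373 nm (UV).

3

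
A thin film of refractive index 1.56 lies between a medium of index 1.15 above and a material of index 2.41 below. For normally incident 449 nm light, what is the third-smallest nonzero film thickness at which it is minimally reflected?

360 nm

At the upper boundary (n = 1.15 to n = 1.56) the reflected ray undergoes a half-wave phase shift.
At the lower boundary (n = 1.56 to n = 2.41) the reflected ray undergoes a half-wave phase shift.
The two reflections carry the same phase change, so no net offset.
So the condition for destructive reflection is 2 n t = (m + ½) λ.
The third-smallest nonzero thickness corresponds to m = 2: t = (m + ½) λ / (2 n) = 2.50 × 449 / (2 × 1.56) = 360 nm.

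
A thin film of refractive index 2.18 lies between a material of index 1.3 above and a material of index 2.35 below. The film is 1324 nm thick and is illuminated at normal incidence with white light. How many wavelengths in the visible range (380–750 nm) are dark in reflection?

7

Top surface (1.3 → 2.18): reflection off a higher-index medium gives a half-wave phase shift.
At the lower boundary (n = 2.18 to n = 2.35) the reflected ray undergoes a half-wave phase shift.
The two reflections carry the same phase change, so no net offset.
So the condition for destructive reflection is 2 n t = (m + ½) λ.
λ = 2 n t / (m + ½) = 5773 / (m + ½) nm.
m=7: 770 nm (IR); m=8: 679 nm (visible); m=9: 608 nm (visible); m=10: 550 nm (visible); m=11: 502 nm (visible); m=12: 462 nm (visible); m=13: 428 nm (visible); m=14: 398 nm (visible); m=15: 372 nm (UV).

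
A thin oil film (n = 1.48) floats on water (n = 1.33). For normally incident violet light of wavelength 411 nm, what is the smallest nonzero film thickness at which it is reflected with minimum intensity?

139 nm

At the upper boundary (n = 1.0 to n = 1.48) the reflected ray undergoes a half-wave phase shift.
Bottom surface (1.48 → 1.33): reflection off a lower-index medium gives no phase shift.
Net: one phase inversion between the two reflected rays.
For minimum reflection here: 2 n t = m λ.
The smallest nonzero thickness corresponds to m = 1: t = m λ / (2 n) = 1.00 × 411 / (2 × 1.48) = 139 nm.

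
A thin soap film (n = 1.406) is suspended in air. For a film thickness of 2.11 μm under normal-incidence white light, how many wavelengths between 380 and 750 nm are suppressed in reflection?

8

At the upper boundary (n = 1.0 to n = 1.406) the reflected ray undergoes a half-wave phase shift.
Bottom surface (1.406 → 1.0): reflection off a lower-index medium gives no phase shift.
The two reflections differ by half a wavelength.
With one net inversion, destructive interference in reflection requires 2 n t = m λ.
λ = 2 n t / m = 5933 / m nm.
m=7: 848 nm (IR); m=8: 742 nm (visible); m=9: 659 nm (visible); m=10: 593 nm (visible); m=11: 539 nm (visible); m=12: 494 nm (visible); m=13: 456 nm (visible); m=14: 424 nm (visible); m=15: 396 nm (visible); m=16: 371 nm (UV).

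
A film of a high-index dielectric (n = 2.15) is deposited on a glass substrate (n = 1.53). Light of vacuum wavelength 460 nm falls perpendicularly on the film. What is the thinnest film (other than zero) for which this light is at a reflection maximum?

At the upper boundary (n = 1.0 to n = 2.15) the reflected ray undergoes a half-wave phase shift.
Ray reflecting at the bottom interface goes from n = 2.15 toward n = 1.53: no phase shift.
Exactly one π shift → a net half-wave offset.
For bright reflection here: 2 n t = (m + ½) λ.
Minimum at m = 0: t = λ / (4 n) = 460 / (4 × 2.15) = 53.5 nm.

53.5 nm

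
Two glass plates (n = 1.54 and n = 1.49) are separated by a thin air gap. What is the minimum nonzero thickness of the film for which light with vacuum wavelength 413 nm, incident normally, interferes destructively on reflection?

At the upper boundary (n = 1.54 to n = 1.0) the reflected ray undergoes no phase shift.
At the lower boundary (n = 1.0 to n = 1.49) the reflected ray undergoes a half-wave phase shift.
Net: one phase inversion between the two reflected rays.
For weak reflection here: 2 n t = m λ.
Minimum nonzero at m = 1: t = λ / (2 n) = 413 / (2 × 1.0) = 207 nm.

207 nm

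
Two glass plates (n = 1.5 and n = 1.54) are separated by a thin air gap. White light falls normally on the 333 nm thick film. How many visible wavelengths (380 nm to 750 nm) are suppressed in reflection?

At the upper boundary (n = 1.5 to n = 1.0) the reflected ray undergoes no phase shift.
Ray reflecting at the bottom interface goes from n = 1.0 toward n = 1.54: a half-wave phase shift.
Net: one phase inversion between the two reflected rays.
So the condition for destructive reflection is 2 n t = m λ.
λ = 2 n t / m = 666 / m nm.
m=1: 666 nm (visible); m=2: 333 nm (UV).

1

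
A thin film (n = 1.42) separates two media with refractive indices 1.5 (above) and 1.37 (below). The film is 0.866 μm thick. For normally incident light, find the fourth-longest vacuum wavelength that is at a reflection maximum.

615 nm

At the upper boundary (n = 1.5 to n = 1.42) the reflected ray undergoes no phase shift.
At the lower boundary (n = 1.42 to n = 1.37) the reflected ray undergoes no phase shift.
Zero or two π shifts → no net half-wave offset.
For bright reflection here: 2 n t = m λ.
λ = 2 n t / m. The fourth-longest wavelength is m = 4: λ = 2 × 1.42 × 866 / 4.00 = 615 nm.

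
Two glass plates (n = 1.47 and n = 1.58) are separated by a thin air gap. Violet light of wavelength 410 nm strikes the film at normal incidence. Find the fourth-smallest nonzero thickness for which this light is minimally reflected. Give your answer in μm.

Top surface (1.47 → 1.0): reflection off a lower-index medium gives no phase shift.
Ray reflecting at the bottom interface goes from n = 1.0 toward n = 1.58: a half-wave phase shift.
Exactly one π shift → a net half-wave offset.
So the condition for destructive reflection is 2 n t = m λ.
The fourth-smallest nonzero thickness corresponds to m = 4: t = m λ / (2 n) = 4.00 × 410 / (2 × 1.0) = 820 nm.

0.820 μm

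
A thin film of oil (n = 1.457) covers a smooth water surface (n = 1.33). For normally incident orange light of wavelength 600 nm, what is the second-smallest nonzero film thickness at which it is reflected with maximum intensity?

At the upper boundary (n = 1.0 to n = 1.457) the reflected ray undergoes a half-wave phase shift.
Bottom surface (1.457 → 1.33): reflection off a lower-index medium gives no phase shift.
Exactly one π shift → a net half-wave offset.
So the condition for constructive reflection is 2 n t = (m + ½) λ.
The second-smallest nonzero thickness corresponds to m = 1: t = (m + ½) λ / (2 n) = 1.50 × 600 / (2 × 1.457) = 309 nm.

309 nm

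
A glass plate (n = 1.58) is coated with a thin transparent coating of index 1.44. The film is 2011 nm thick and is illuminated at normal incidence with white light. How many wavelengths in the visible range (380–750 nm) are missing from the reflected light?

Ray reflecting at the top interface goes from n = 1.0 toward n = 1.44: a half-wave phase shift.
At the lower boundary (n = 1.44 to n = 1.58) the reflected ray undergoes a half-wave phase shift.
The two reflections carry the same phase change, so no net offset.
For weak reflection here: 2 n t = (m + ½) λ.
λ = 2 n t / (m + ½) = 5792 / (m + ½) nm.
m=7: 772 nm (IR); m=8: 681 nm (visible); m=9: 610 nm (visible); m=10: 552 nm (visible); m=11: 504 nm (visible); m=12: 463 nm (visible); m=13: 429 nm (visible); m=14: 399 nm (visible); m=15: 374 nm (UV).

7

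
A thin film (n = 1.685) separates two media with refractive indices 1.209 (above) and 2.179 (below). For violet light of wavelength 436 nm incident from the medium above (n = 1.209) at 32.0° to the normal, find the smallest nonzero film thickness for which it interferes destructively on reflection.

69.9 nm

Top surface (1.209 → 1.685): reflection off a higher-index medium gives a half-wave phase shift.
At the lower boundary (n = 1.685 to n = 2.179) the reflected ray undergoes a half-wave phase shift.
The two reflections carry the same phase change, so no net offset.
So the condition for destructive reflection is 2 n t cos θ_r = (m + ½) λ.
Snell's law: 1.209 sin 32.0° = 1.685 sin θ_r → sin θ_r = 0.380, cos θ_r = 0.925.
Minimum at m = 0: t = λ / (4 n cos θ_r) = 436 / (4 × 1.685 × 0.925) = 69.9 nm.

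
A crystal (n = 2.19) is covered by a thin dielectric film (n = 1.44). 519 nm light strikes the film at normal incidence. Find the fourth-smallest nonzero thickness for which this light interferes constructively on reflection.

721 nm

Ray reflecting at the top interface goes from n = 1.0 toward n = 1.44: a half-wave phase shift.
Ray reflecting at the bottom interface goes from n = 1.44 toward n = 2.19: a half-wave phase shift.
Zero or two π shifts → no net half-wave offset.
For strong reflection here: 2 n t = m λ.
The fourth-smallest nonzero thickness corresponds to m = 4: t = m λ / (2 n) = 4.00 × 519 / (2 × 1.44) = 721 nm.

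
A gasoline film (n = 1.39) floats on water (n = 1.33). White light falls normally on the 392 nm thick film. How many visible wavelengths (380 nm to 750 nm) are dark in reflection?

1

Ray reflecting at the top interface goes from n = 1.0 toward n = 1.39: a half-wave phase shift.
At the lower boundary (n = 1.39 to n = 1.33) the reflected ray undergoes no phase shift.
The two reflections differ by half a wavelength.
For minimum reflection here: 2 n t = m λ.
λ = 2 n t / m = 1090 / m nm.
m=1: 1090 nm (IR); m=2: 545 nm (visible); m=3: 363 nm (UV).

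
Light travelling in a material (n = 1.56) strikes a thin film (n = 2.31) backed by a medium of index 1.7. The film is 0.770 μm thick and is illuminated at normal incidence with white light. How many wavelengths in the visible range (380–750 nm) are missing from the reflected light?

Top surface (1.56 → 2.31): reflection off a higher-index medium gives a half-wave phase shift.
Bottom surface (2.31 → 1.7): reflection off a lower-index medium gives no phase shift.
Net: one phase inversion between the two reflected rays.
With one net inversion, destructive interference in reflection requires 2 n t = m λ.
λ = 2 n t / m = 3557 / m nm.
m=4: 889 nm (IR); m=5: 711 nm (visible); m=6: 593 nm (visible); m=7: 508 nm (visible); m=8: 445 nm (visible); m=9: 395 nm (visible); m=10: 356 nm (UV).

5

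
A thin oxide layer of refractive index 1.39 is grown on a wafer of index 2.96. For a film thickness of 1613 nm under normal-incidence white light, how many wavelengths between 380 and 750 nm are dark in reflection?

At the upper boundary (n = 1.0 to n = 1.39) the reflected ray undergoes a half-wave phase shift.
Bottom surface (1.39 → 2.96): reflection off a higher-index medium gives a half-wave phase shift.
Zero or two π shifts → no net half-wave offset.
So the condition for destructive reflection is 2 n t = (m + ½) λ.
λ = 2 n t / (m + ½) = 4484 / (m + ½) nm.
m=5: 815 nm (IR); m=6: 690 nm (visible); m=7: 598 nm (visible); m=8: 528 nm (visible); m=9: 472 nm (visible); m=10: 427 nm (visible); m=11: 390 nm (visible); m=12: 359 nm (UV).

6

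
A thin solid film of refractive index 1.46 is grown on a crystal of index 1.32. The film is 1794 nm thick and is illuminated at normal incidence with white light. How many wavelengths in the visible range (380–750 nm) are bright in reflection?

Ray reflecting at the top interface goes from n = 1.0 toward n = 1.46: a half-wave phase shift.
Ray reflecting at the bottom interface goes from n = 1.46 toward n = 1.32: no phase shift.
The two reflections differ by half a wavelength.
So the condition for constructive reflection is 2 n t = (m + ½) λ.
λ = 2 n t / (m + ½) = 5238 / (m + ½) nm.
m=6: 806 nm (IR); m=7: 698 nm (visible); m=8: 616 nm (visible); m=9: 551 nm (visible); m=10: 499 nm (visible); m=11: 456 nm (visible); m=12: 419 nm (visible); m=13: 388 nm (visible); m=14: 361 nm (UV).

7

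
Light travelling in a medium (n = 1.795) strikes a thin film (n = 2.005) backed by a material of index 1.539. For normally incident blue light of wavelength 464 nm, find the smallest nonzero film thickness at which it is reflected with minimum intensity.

At the upper boundary (n = 1.795 to n = 2.005) the reflected ray undergoes a half-wave phase shift.
Ray reflecting at the bottom interface goes from n = 2.005 toward n = 1.539: no phase shift.
Net: one phase inversion between the two reflected rays.
For dark reflection here: 2 n t = m λ.
Minimum nonzero at m = 1: t = λ / (2 n) = 464 / (2 × 2.005) = 116 nm.

116 nm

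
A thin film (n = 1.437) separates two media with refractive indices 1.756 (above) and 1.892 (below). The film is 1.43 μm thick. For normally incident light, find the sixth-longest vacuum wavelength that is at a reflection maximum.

747 nm

Ray reflecting at the top interface goes from n = 1.756 toward n = 1.437: no phase shift.
Ray reflecting at the bottom interface goes from n = 1.437 toward n = 1.892: a half-wave phase shift.
Exactly one π shift → a net half-wave offset.
With one net inversion, constructive interference in reflection requires 2 n t = (m + ½) λ.
λ = 2 n t / (m + ½). The sixth-longest wavelength is m = 5: λ = 2 × 1.437 × 1430 / 5.50 = 747 nm.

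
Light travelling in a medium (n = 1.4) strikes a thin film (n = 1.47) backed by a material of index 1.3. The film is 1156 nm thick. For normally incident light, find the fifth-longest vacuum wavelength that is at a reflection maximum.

755 nm

Ray reflecting at the top interface goes from n = 1.4 toward n = 1.47: a half-wave phase shift.
Ray reflecting at the bottom interface goes from n = 1.47 toward n = 1.3: no phase shift.
The two reflections differ by half a wavelength.
With one net inversion, constructive interference in reflection requires 2 n t = (m + ½) λ.
λ = 2 n t / (m + ½). The fifth-longest wavelength is m = 4: λ = 2 × 1.47 × 1156 / 4.50 = 755 nm.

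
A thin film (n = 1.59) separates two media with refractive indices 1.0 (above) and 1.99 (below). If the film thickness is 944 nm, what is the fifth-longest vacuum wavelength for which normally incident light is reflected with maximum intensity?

Top surface (1.0 → 1.59): reflection off a higher-index medium gives a half-wave phase shift.
At the lower boundary (n = 1.59 to n = 1.99) the reflected ray undergoes a half-wave phase shift.
The two reflections carry the same phase change, so no net offset.
For bright reflection here: 2 n t = m λ.
λ = 2 n t / m. The fifth-longest wavelength is m = 5: λ = 2 × 1.59 × 944 / 5.00 = 600 nm.

600 nm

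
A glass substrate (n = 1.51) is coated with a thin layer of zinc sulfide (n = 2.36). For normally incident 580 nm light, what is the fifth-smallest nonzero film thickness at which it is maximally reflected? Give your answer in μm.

0.553 μm

Top surface (1.0 → 2.36): reflection off a higher-index medium gives a half-wave phase shift.
At the lower boundary (n = 2.36 to n = 1.51) the reflected ray undergoes no phase shift.
Net: one phase inversion between the two reflected rays.
With one net inversion, constructive interference in reflection requires 2 n t = (m + ½) λ.
The fifth-smallest nonzero thickness corresponds to m = 4: t = (m + ½) λ / (2 n) = 4.50 × 580 / (2 × 2.36) = 553 nm.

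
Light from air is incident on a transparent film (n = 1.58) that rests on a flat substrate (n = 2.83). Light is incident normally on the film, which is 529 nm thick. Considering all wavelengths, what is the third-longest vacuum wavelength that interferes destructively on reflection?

669 nm

At the upper boundary (n = 1.0 to n = 1.58) the reflected ray undergoes a half-wave phase shift.
Ray reflecting at the bottom interface goes from n = 1.58 toward n = 2.83: a half-wave phase shift.
Net: no relative phase inversion (both shifts match).
With no net inversion, destructive interference in reflection requires 2 n t = (m + ½) λ.
λ = 2 n t / (m + ½). The third-longest wavelength is m = 2: λ = 2 × 1.58 × 529 / 2.50 = 669 nm.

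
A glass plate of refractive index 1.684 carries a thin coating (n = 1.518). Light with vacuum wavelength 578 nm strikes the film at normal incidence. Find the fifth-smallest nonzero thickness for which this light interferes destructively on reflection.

At the upper boundary (n = 1.0 to n = 1.518) the reflected ray undergoes a half-wave phase shift.
Bottom surface (1.518 → 1.684): reflection off a higher-index medium gives a half-wave phase shift.
Zero or two π shifts → no net half-wave offset.
So the condition for destructive reflection is 2 n t = (m + ½) λ.
The fifth-smallest nonzero thickness corresponds to m = 4: t = (m + ½) λ / (2 n) = 4.50 × 578 / (2 × 1.518) = 857 nm.

857 nm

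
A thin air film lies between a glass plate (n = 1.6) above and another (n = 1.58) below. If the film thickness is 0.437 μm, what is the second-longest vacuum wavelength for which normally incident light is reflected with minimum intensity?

437 nm

At the upper boundary (n = 1.6 to n = 1.0) the reflected ray undergoes no phase shift.
Ray reflecting at the bottom interface goes from n = 1.0 toward n = 1.58: a half-wave phase shift.
The two reflections differ by half a wavelength.
With one net inversion, destructive interference in reflection requires 2 n t = m λ.
λ = 2 n t / m. The second-longest wavelength is m = 2: λ = 2 × 1.0 × 437 / 2.00 = 437 nm.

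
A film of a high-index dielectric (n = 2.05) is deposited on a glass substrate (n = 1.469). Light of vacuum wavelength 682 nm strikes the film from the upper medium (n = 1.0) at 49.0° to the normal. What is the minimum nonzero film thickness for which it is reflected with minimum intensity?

179 nm

Ray reflecting at the top interface goes from n = 1.0 toward n = 2.05: a half-wave phase shift.
Ray reflecting at the bottom interface goes from n = 2.05 toward n = 1.469: no phase shift.
The two reflections differ by half a wavelength.
So the condition for destructive reflection is 2 n t cos θ_r = m λ.
Snell's law: 1.0 sin 49.0° = 2.05 sin θ_r → sin θ_r = 0.368, cos θ_r = 0.930.
Minimum nonzero at m = 1: t = λ / (2 n cos θ_r) = 682 / (2 × 2.05 × 0.930) = 179 nm.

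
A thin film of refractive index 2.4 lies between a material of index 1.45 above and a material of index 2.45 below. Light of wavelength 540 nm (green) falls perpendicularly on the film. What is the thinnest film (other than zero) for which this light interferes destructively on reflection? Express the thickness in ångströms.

563 Å

At the upper boundary (n = 1.45 to n = 2.4) the reflected ray undergoes a half-wave phase shift.
Ray reflecting at the bottom interface goes from n = 2.4 toward n = 2.45: a half-wave phase shift.
Net: no relative phase inversion (both shifts match).
So the condition for destructive reflection is 2 n t = (m + ½) λ.
Minimum at m = 0: t = λ / (4 n) = 540 / (4 × 2.4) = 56.3 nm.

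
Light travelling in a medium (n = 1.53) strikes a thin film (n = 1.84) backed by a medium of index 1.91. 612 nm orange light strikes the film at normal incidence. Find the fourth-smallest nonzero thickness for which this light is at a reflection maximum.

665 nm

At the upper boundary (n = 1.53 to n = 1.84) the reflected ray undergoes a half-wave phase shift.
At the lower boundary (n = 1.84 to n = 1.91) the reflected ray undergoes a half-wave phase shift.
Zero or two π shifts → no net half-wave offset.
So the condition for constructive reflection is 2 n t = m λ.
The fourth-smallest nonzero thickness corresponds to m = 4: t = m λ / (2 n) = 4.00 × 612 / (2 × 1.84) = 665 nm.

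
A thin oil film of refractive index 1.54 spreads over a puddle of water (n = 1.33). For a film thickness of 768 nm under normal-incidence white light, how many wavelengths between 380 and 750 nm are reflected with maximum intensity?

Top surface (1.0 → 1.54): reflection off a higher-index medium gives a half-wave phase shift.
Ray reflecting at the bottom interface goes from n = 1.54 toward n = 1.33: no phase shift.
The two reflections differ by half a wavelength.
With one net inversion, constructive interference in reflection requires 2 n t = (m + ½) λ.
λ = 2 n t / (m + ½) = 2365 / (m + ½) nm.
m=2: 946 nm (IR); m=3: 676 nm (visible); m=4: 526 nm (visible); m=5: 430 nm (visible); m=6: 364 nm (UV).

3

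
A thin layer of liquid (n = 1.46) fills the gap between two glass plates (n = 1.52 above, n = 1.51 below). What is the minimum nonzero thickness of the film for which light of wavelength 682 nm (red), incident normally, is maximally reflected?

Ray reflecting at the top interface goes from n = 1.52 toward n = 1.46: no phase shift.
At the lower boundary (n = 1.46 to n = 1.51) the reflected ray undergoes a half-wave phase shift.
The two reflections differ by half a wavelength.
So the condition for constructive reflection is 2 n t = (m + ½) λ.
Minimum at m = 0: t = λ / (4 n) = 682 / (4 × 1.46) = 117 nm.

117 nm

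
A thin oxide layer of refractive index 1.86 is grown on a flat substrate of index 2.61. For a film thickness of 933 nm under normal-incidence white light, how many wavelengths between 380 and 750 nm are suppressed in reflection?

4

At the upper boundary (n = 1.0 to n = 1.86) the reflected ray undergoes a half-wave phase shift.
At the lower boundary (n = 1.86 to n = 2.61) the reflected ray undergoes a half-wave phase shift.
Net: no relative phase inversion (both shifts match).
So the condition for destructive reflection is 2 n t = (m + ½) λ.
λ = 2 n t / (m + ½) = 3471 / (m + ½) nm.
m=4: 771 nm (IR); m=5: 631 nm (visible); m=6: 534 nm (visible); m=7: 463 nm (visible); m=8: 408 nm (visible); m=9: 365 nm (UV).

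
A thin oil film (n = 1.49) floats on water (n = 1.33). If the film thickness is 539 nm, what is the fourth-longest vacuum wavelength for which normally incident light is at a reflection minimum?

At the upper boundary (n = 1.0 to n = 1.49) the reflected ray undergoes a half-wave phase shift.
Ray reflecting at the bottom interface goes from n = 1.49 toward n = 1.33: no phase shift.
Exactly one π shift → a net half-wave offset.
With one net inversion, destructive interference in reflection requires 2 n t = m λ.
λ = 2 n t / m. The fourth-longest wavelength is m = 4: λ = 2 × 1.49 × 539 / 4.00 = 402 nm.

402 nm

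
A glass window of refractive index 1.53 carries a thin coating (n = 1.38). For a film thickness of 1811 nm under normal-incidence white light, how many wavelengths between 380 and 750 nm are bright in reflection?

7

Ray reflecting at the top interface goes from n = 1.0 toward n = 1.38: a half-wave phase shift.
At the lower boundary (n = 1.38 to n = 1.53) the reflected ray undergoes a half-wave phase shift.
Net: no relative phase inversion (both shifts match).
So the condition for constructive reflection is 2 n t = m λ.
λ = 2 n t / m = 4998 / m nm.
m=6: 833 nm (IR); m=7: 714 nm (visible); m=8: 625 nm (visible); m=9: 555 nm (visible); m=10: 500 nm (visible); m=11: 454 nm (visible); m=12: 417 nm (visible); m=13: 384 nm (visible); m=14: 357 nm (UV).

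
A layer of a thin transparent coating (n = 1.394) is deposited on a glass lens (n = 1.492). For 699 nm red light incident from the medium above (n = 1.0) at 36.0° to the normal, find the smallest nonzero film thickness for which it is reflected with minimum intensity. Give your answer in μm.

0.138 μm

Ray reflecting at the top interface goes from n = 1.0 toward n = 1.394: a half-wave phase shift.
At the lower boundary (n = 1.394 to n = 1.492) the reflected ray undergoes a half-wave phase shift.
The two reflections carry the same phase change, so no net offset.
With no net inversion, destructive interference in reflection requires 2 n t cos θ_r = (m + ½) λ.
Snell's law: 1.0 sin 36.0° = 1.394 sin θ_r → sin θ_r = 0.422, cos θ_r = 0.907.
Minimum at m = 0: t = λ / (4 n cos θ_r) = 699 / (4 × 1.394 × 0.907) = 138 nm.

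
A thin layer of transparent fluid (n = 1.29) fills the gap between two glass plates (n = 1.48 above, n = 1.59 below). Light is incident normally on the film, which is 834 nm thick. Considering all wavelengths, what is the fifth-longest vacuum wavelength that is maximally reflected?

Top surface (1.48 → 1.29): reflection off a lower-index medium gives no phase shift.
Bottom surface (1.29 → 1.59): reflection off a higher-index medium gives a half-wave phase shift.
Exactly one π shift → a net half-wave offset.
With one net inversion, constructive interference in reflection requires 2 n t = (m + ½) λ.
λ = 2 n t / (m + ½). The fifth-longest wavelength is m = 4: λ = 2 × 1.29 × 834 / 4.50 = 478 nm.

478 nm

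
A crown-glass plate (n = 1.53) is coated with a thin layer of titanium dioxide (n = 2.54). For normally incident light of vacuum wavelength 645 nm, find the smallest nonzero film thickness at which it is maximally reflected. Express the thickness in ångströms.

635 Å

Top surface (1.0 → 2.54): reflection off a higher-index medium gives a half-wave phase shift.
Ray reflecting at the bottom interface goes from n = 2.54 toward n = 1.53: no phase shift.
Net: one phase inversion between the two reflected rays.
For strong reflection here: 2 n t = (m + ½) λ.
Minimum at m = 0: t = λ / (4 n) = 645 / (4 × 2.54) = 63.5 nm.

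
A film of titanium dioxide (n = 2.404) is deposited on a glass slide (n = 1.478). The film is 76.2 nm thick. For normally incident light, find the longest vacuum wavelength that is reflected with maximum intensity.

Ray reflecting at the top interface goes from n = 1.0 toward n = 2.404: a half-wave phase shift.
At the lower boundary (n = 2.404 to n = 1.478) the reflected ray undergoes no phase shift.
Exactly one π shift → a net half-wave offset.
So the condition for constructive reflection is 2 n t = (m + ½) λ.
λ = 2 n t / (m + ½). The longest wavelength is m = 0: λ = 2 × 2.404 × 76.2 / 0.500 = 733 nm.

733 nm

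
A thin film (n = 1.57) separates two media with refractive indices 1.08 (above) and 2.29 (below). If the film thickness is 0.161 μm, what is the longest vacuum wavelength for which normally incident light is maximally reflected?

At the upper boundary (n = 1.08 to n = 1.57) the reflected ray undergoes a half-wave phase shift.
Bottom surface (1.57 → 2.29): reflection off a higher-index medium gives a half-wave phase shift.
The two reflections carry the same phase change, so no net offset.
So the condition for constructive reflection is 2 n t = m λ.
λ = 2 n t / m. The longest wavelength is m = 1: λ = 2 × 1.57 × 161 / 1.00 = 506 nm.

506 nm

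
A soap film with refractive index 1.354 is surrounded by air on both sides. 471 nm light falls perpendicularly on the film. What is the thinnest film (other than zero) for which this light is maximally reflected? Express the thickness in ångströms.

870 Å

At the upper boundary (n = 1.0 to n = 1.354) the reflected ray undergoes a half-wave phase shift.
Bottom surface (1.354 → 1.0): reflection off a lower-index medium gives no phase shift.
Net: one phase inversion between the two reflected rays.
With one net inversion, constructive interference in reflection requires 2 n t = (m + ½) λ.
Minimum at m = 0: t = λ / (4 n) = 471 / (4 × 1.354) = 87.0 nm.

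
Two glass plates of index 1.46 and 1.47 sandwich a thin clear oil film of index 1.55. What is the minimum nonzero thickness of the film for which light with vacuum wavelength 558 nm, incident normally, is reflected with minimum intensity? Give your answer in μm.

Top surface (1.46 → 1.55): reflection off a higher-index medium gives a half-wave phase shift.
At the lower boundary (n = 1.55 to n = 1.47) the reflected ray undergoes no phase shift.
Net: one phase inversion between the two reflected rays.
With one net inversion, destructive interference in reflection requires 2 n t = m λ.
Minimum nonzero at m = 1: t = λ / (2 n) = 558 / (2 × 1.55) = 180 nm.

0.180 μm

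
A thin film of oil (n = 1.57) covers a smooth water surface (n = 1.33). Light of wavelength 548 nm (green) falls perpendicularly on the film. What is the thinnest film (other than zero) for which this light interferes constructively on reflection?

87.3 nm

Top surface (1.0 → 1.57): reflection off a higher-index medium gives a half-wave phase shift.
At the lower boundary (n = 1.57 to n = 1.33) the reflected ray undergoes no phase shift.
The two reflections differ by half a wavelength.
So the condition for constructive reflection is 2 n t = (m + ½) λ.
Minimum at m = 0: t = λ / (4 n) = 548 / (4 × 1.57) = 87.3 nm.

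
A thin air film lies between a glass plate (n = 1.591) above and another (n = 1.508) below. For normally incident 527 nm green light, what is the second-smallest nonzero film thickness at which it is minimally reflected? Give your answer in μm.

0.527 μm

Top surface (1.591 → 1.0): reflection off a lower-index medium gives no phase shift.
Bottom surface (1.0 → 1.508): reflection off a higher-index medium gives a half-wave phase shift.
Exactly one π shift → a net half-wave offset.
For dark reflection here: 2 n t = m λ.
The second-smallest nonzero thickness corresponds to m = 2: t = m λ / (2 n) = 2.00 × 527 / (2 × 1.0) = 527 nm.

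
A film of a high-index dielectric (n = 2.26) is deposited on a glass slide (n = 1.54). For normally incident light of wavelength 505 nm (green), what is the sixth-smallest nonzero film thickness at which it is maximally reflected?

614 nm

Ray reflecting at the top interface goes from n = 1.0 toward n = 2.26: a half-wave phase shift.
At the lower boundary (n = 2.26 to n = 1.54) the reflected ray undergoes no phase shift.
Net: one phase inversion between the two reflected rays.
With one net inversion, constructive interference in reflection requires 2 n t = (m + ½) λ.
The sixth-smallest nonzero thickness corresponds to m = 5: t = (m + ½) λ / (2 n) = 5.50 × 505 / (2 × 2.26) = 614 nm.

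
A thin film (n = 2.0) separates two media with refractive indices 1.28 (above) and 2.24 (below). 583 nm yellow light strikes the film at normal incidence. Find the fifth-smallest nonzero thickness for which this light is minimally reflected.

Ray reflecting at the top interface goes from n = 1.28 toward n = 2.0: a half-wave phase shift.
At the lower boundary (n = 2.0 to n = 2.24) the reflected ray undergoes a half-wave phase shift.
Net: no relative phase inversion (both shifts match).
So the condition for destructive reflection is 2 n t = (m + ½) λ.
The fifth-smallest nonzero thickness corresponds to m = 4: t = (m + ½) λ / (2 n) = 4.50 × 583 / (2 × 2.0) = 656 nm.

656 nm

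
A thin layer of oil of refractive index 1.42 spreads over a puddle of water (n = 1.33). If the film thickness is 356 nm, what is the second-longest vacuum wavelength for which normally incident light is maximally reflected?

Ray reflecting at the top interface goes from n = 1.0 toward n = 1.42: a half-wave phase shift.
At the lower boundary (n = 1.42 to n = 1.33) the reflected ray undergoes no phase shift.
The two reflections differ by half a wavelength.
For maximum reflection here: 2 n t = (m + ½) λ.
λ = 2 n t / (m + ½). The second-longest wavelength is m = 1: λ = 2 × 1.42 × 356 / 1.50 = 674 nm.

674 nm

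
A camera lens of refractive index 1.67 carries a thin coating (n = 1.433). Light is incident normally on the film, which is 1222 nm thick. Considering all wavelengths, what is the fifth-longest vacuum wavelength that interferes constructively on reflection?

At the upper boundary (n = 1.0 to n = 1.433) the reflected ray undergoes a half-wave phase shift.
At the lower boundary (n = 1.433 to n = 1.67) the reflected ray undergoes a half-wave phase shift.
The two reflections carry the same phase change, so no net offset.
For bright reflection here: 2 n t = m λ.
λ = 2 n t / m. The fifth-longest wavelength is m = 5: λ = 2 × 1.433 × 1222 / 5.00 = 700 nm.

700 nm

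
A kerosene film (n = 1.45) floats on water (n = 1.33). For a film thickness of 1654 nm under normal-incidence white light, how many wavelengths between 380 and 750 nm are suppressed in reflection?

6

Top surface (1.0 → 1.45): reflection off a higher-index medium gives a half-wave phase shift.
At the lower boundary (n = 1.45 to n = 1.33) the reflected ray undergoes no phase shift.
The two reflections differ by half a wavelength.
For minimum reflection here: 2 n t = m λ.
λ = 2 n t / m = 4797 / m nm.
m=6: 799 nm (IR); m=7: 685 nm (visible); m=8: 600 nm (visible); m=9: 533 nm (visible); m=10: 480 nm (visible); m=11: 436 nm (visible); m=12: 400 nm (visible); m=13: 369 nm (UV).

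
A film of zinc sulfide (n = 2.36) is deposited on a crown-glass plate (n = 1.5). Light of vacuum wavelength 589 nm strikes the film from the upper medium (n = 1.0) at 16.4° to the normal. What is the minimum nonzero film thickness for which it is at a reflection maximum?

62.8 nm

At the upper boundary (n = 1.0 to n = 2.36) the reflected ray undergoes a half-wave phase shift.
At the lower boundary (n = 2.36 to n = 1.5) the reflected ray undergoes no phase shift.
The two reflections differ by half a wavelength.
So the condition for constructive reflection is 2 n t cos θ_r = (m + ½) λ.
Snell's law: 1.0 sin 16.4° = 2.36 sin θ_r → sin θ_r = 0.120, cos θ_r = 0.993.
Minimum at m = 0: t = λ / (4 n cos θ_r) = 589 / (4 × 2.36 × 0.993) = 62.8 nm.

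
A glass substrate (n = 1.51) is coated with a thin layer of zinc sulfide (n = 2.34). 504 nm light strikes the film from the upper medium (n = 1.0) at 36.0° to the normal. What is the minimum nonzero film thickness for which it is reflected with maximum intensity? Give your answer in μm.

0.0556 μm

Ray reflecting at the top interface goes from n = 1.0 toward n = 2.34: a half-wave phase shift.
At the lower boundary (n = 2.34 to n = 1.51) the reflected ray undergoes no phase shift.
The two reflections differ by half a wavelength.
With one net inversion, constructive interference in reflection requires 2 n t cos θ_r = (m + ½) λ.
Snell's law: 1.0 sin 36.0° = 2.34 sin θ_r → sin θ_r = 0.251, cos θ_r = 0.968.
Minimum at m = 0: t = λ / (4 n cos θ_r) = 504 / (4 × 2.34 × 0.968) = 55.6 nm.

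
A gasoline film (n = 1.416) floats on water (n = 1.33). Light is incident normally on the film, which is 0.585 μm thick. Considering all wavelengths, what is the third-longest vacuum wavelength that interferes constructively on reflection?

663 nm

Ray reflecting at the top interface goes from n = 1.0 toward n = 1.416: a half-wave phase shift.
Bottom surface (1.416 → 1.33): reflection off a lower-index medium gives no phase shift.
The two reflections differ by half a wavelength.
For strong reflection here: 2 n t = (m + ½) λ.
λ = 2 n t / (m + ½). The third-longest wavelength is m = 2: λ = 2 × 1.416 × 585 / 2.50 = 663 nm.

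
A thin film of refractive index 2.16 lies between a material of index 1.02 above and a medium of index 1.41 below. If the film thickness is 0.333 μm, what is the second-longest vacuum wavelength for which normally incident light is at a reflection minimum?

Top surface (1.02 → 2.16): reflection off a higher-index medium gives a half-wave phase shift.
At the lower boundary (n = 2.16 to n = 1.41) the reflected ray undergoes no phase shift.
The two reflections differ by half a wavelength.
So the condition for destructive reflection is 2 n t = m λ.
λ = 2 n t / m. The second-longest wavelength is m = 2: λ = 2 × 2.16 × 333 / 2.00 = 719 nm.

719 nm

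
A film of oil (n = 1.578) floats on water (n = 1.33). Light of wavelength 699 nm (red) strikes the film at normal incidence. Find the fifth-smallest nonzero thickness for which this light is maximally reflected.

At the upper boundary (n = 1.0 to n = 1.578) the reflected ray undergoes a half-wave phase shift.
Bottom surface (1.578 → 1.33): reflection off a lower-index medium gives no phase shift.
Exactly one π shift → a net half-wave offset.
For maximum reflection here: 2 n t = (m + ½) λ.
The fifth-smallest nonzero thickness corresponds to m = 4: t = (m + ½) λ / (2 n) = 4.50 × 699 / (2 × 1.578) = 997 nm.

997 nm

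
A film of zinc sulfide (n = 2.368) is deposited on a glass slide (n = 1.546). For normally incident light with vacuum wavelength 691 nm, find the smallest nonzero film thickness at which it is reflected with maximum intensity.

Top surface (1.0 → 2.368): reflection off a higher-index medium gives a half-wave phase shift.
Bottom surface (2.368 → 1.546): reflection off a lower-index medium gives no phase shift.
Net: one phase inversion between the two reflected rays.
So the condition for constructive reflection is 2 n t = (m + ½) λ.
Minimum at m = 0: t = λ / (4 n) = 691 / (4 × 2.368) = 73.0 nm.

73.0 nm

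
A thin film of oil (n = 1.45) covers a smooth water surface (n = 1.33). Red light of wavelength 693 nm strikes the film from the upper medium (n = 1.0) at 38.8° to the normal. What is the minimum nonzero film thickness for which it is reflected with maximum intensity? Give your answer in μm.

0.132 μm

Top surface (1.0 → 1.45): reflection off a higher-index medium gives a half-wave phase shift.
At the lower boundary (n = 1.45 to n = 1.33) the reflected ray undergoes no phase shift.
Exactly one π shift → a net half-wave offset.
With one net inversion, constructive interference in reflection requires 2 n t cos θ_r = (m + ½) λ.
Snell's law: 1.0 sin 38.8° = 1.45 sin θ_r → sin θ_r = 0.432, cos θ_r = 0.902.
Minimum at m = 0: t = λ / (4 n cos θ_r) = 693 / (4 × 1.45 × 0.902) = 132 nm.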